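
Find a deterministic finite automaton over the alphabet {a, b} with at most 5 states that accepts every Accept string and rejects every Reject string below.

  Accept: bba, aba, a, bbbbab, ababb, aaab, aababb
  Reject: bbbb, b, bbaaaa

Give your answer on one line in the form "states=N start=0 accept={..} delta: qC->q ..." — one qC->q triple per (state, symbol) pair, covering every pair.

states=3 start=0 accept={1,2} delta: 0a->1 0b->0 1a->0 1b->2 2a->1 2b->1

Grow the machine one transition at a time. Run the examples from 0; the earliest place one falls off (shortest prefix, ties alphabetical) gets sent to the lowest-numbered state that keeps every Accept/Reject pair distinguishable — a pair clashes when both reach the same state with identical unread suffix — and to a fresh state only if none does.
a: 0a undefined. 0a->0: no, aaab/b meet in 0 with "b" left. Open state 1: 0a->1.
b: 0b undefined. 0b->0: ok.
aa: 1a undefined. 1a->0: ok.
ab: 1b undefined. 1b->0: no, bbbbab/bbbb meet in 0. 1b->1: no, aba/bbbb meet in 0. Open state 2: 1b->2.
aba: 2a undefined. 2a->0: no, aba/bbbb meet in 0. 2a->1: ok.
ababb: 2b undefined. 2b->0: no, ababb/bbbb meet in 0. 2b->1: ok.
All examples now run through 3 states with every (state, symbol) defined. Accept strings end in {1,2}, Reject strings end in {0}; accept={1,2}.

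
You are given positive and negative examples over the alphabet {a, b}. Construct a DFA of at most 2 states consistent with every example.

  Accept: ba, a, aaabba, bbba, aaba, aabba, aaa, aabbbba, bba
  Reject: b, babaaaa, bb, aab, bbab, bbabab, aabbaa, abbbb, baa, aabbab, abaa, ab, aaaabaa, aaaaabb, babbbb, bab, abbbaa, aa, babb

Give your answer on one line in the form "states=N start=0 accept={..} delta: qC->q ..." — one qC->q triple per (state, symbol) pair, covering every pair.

State merging on the prefix tree: take the shortest (then alphabetical) example prefix whose next move is undefined and point that move at state 0, else 1, else 2, ...; a target is out if some Accept/Reject pair would then sit in one state with the same input left (inseparable). If every existing state is out, open a new one.
a: 0a undefined. 0a->0: no, a/aa meet in 0. Open state 1: 0a->1.
b: 0b undefined. 0b->0: ok.
aa: 1a undefined. 1a->0: ok.
ab: 1b undefined. 1b->0: ok.
All examples now run through 2 states with every (state, symbol) defined. Accept strings end in {1}, Reject strings end in {0}; accept={1}.

states=2 start=0 accept={1} delta: 0a->1 0b->0 1a->0 1b->0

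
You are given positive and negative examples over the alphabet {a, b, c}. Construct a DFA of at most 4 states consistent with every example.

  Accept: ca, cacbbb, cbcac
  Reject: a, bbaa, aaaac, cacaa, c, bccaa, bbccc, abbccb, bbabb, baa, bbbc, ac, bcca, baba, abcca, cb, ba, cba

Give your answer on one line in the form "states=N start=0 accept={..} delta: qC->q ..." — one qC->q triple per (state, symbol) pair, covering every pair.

states=3 start=0 accept={2} delta: 0a->0 0b->0 0c->1 1a->2 1b->0 1c->0 2a->0 2b->2 2c->2

Fold the examples into a partial DFA from state 0: repeatedly fix the first undefined (state, symbol) met by the shortest-then-alphabetical prefix, trying targets in increasing order and rejecting any under which an Accept and a Reject string meet in one state with the same remainder; add a state when all current targets are rejected. Accepting states are where Accept strings end.
a: 0a undefined. 0a->0: ok.
b: 0b undefined. 0b->0: ok.
c: 0c undefined. 0c->0: no, ca/a meet in 0. Open state 1: 0c->1.
ca: 1a undefined. 1a->0: no, ca/a meet in 0. 1a->1: no, ca/aaaac meet in 1. Open state 2: 1a->2.
cb: 1b undefined. 1b->0: ok.
bcc: 1c undefined. 1c->0: ok.
cac: 2c undefined. 2c->0: no, cacbbb/a meet in 0. 2c->1: no, cacbbb/a meet in 0. 2c->2: ok.
caca: 2a undefined. 2a->0: ok.
cacb: 2b undefined. 2b->0: no, cacbbb/a meet in 0. 2b->1: no, cacbbb/a meet in 0. 2b->2: ok.
All examples now run through 3 states with every (state, symbol) defined. Accept strings end in {2}, Reject strings end in {0,1}; accept={2}.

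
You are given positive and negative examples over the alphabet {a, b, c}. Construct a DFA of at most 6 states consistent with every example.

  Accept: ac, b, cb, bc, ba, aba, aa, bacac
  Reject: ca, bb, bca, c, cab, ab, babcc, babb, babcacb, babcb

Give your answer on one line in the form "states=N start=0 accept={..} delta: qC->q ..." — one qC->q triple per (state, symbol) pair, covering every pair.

states=5 start=0 accept={0,1,4} delta: 0a->1 0b->1 0c->2 1a->0 1b->3 1c->4 2a->3 2b->0 2c->1 3a->0 3b->2 3c->0 4a->2 4b->2 4c->2

Fold the examples into a partial DFA from state 0: repeatedly fix the first undefined (state, symbol) met by the shortest-then-alphabetical prefix, trying targets in increasing order and rejecting any under which an Accept and a Reject string meet in one state with the same remainder; add a state when all current targets are rejected. Accepting states are where Accept strings end.
a: 0a undefined. 0a->0: no, ac/c meet in 0 with "c" left. Open state 1: 0a->1.
b: 0b undefined. 0b->0: no, b/bb meet in 0. 0b->1: ok.
c: 0c undefined. 0c->0: no, b/ca meet in 1. 0c->1: no, b/c meet in 1. Open state 2: 0c->2.
aa: 1a undefined. 1a->0: ok.
ab: 1b undefined. 1b->0: no, ba/bb meet in 0. 1b->1: no, b/bb meet in 1. 1b->2: no, aba/ca meet in 2 with "a" left. Open state 3: 1b->3.
ac: 1c undefined. 1c->0: no, b/bca meet in 1. 1c->1: no, ac/babcc meet in 1. 1c->2: no, ac/c meet in 2. 1c->3: no, ac/bb meet in 3. Open state 4: 1c->4.
ca: 2a undefined. 2a->0: no, b/cab meet in 1. 2a->1: no, b/ca meet in 1. 2a->2: no, cb/cab meet in 2 with "b" left. 2a->3: ok.
cb: 2b undefined. 2b->0: ok.
aba: 3a undefined. 3a->0: ok.
bca: 4a undefined. 4a->0: no, cb/bca meet in 0. 4a->1: no, b/bca meet in 1. 4a->2: ok.
cab: 3b undefined. 3b->0: no, cb/cab meet in 0. 3b->1: no, b/cab meet in 1. 3b->2: ok.
babcb: 4b undefined. 4b->0: no, cb/babcb meet in 0. 4b->1: no, b/babcb meet in 1. 4b->2: ok.
babcc: 4c undefined. 4c->0: no, cb/babcc meet in 0. 4c->1: no, b/babcc meet in 1. 4c->2: ok.
bacac: 3c undefined. 3c->0: ok.
babcac: 2c undefined. 2c->0: no, b/babcacb meet in 1. 2c->1: ok.
All examples now run through 5 states with every (state, symbol) defined. Accept strings end in {0,1,4}, Reject strings end in {2,3}; accept={0,1,4}.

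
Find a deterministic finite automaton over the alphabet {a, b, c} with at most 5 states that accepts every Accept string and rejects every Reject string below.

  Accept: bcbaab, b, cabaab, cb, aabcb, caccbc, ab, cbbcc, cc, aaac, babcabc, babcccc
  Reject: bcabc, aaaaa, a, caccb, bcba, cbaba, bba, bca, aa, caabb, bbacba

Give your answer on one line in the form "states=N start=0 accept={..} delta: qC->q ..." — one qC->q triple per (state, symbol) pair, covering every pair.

states=5 start=0 accept={1,2,3} delta: 0a->0 0b->1 0c->1 1a->1 1b->2 1c->3 2a->4 2b->0 2c->0 3a->4 3b->2 3c->2 4a->0 4b->2 4c->1

Grow the machine one transition at a time. Run the examples from 0; the earliest place one falls off (shortest prefix, ties alphabetical) gets sent to the lowest-numbered state that keeps every Accept/Reject pair distinguishable — a pair clashes when both reach the same state with identical unread suffix — and to a fresh state only if none does.
a: 0a undefined. 0a->0: ok.
b: 0b undefined. 0b->0: no, b/aaaaa meet in 0. Open state 1: 0b->1.
c: 0c undefined. 0c->0: no, b/caccb meet in 1. 0c->1: ok.
ba: 1a undefined. 1a->0: no, cb/caabb meet in 1 with "b" left. 1a->1: ok.
bb: 1b undefined. 1b->0: no, b/cbaba meet in 1. 1b->1: no, b/cbaba meet in 1. Open state 2: 1b->2.
bc: 1c undefined. 1c->0: no, bcbaab/caccb meet in 2. 1c->1: no, b/bca meet in 1. 1c->2: no, aabcb/caabb meet in 2 with "b" left. Open state 3: 1c->3.
bba: 2a undefined. 2a->0: no, b/cbaba meet in 1. 2a->1: no, b/cbaba meet in 1. 2a->2: no, cabaab/caabb meet in 2 with "b" left. 2a->3: no, cc/bba meet in 3. Open state 4: 2a->4.
bca: 3a undefined. 3a->0: no, cc/bcabc meet in 3. 3a->1: no, b/bca meet in 1. 3a->2: no, cb/bca meet in 2. 3a->3: no, cc/bca meet in 3. 3a->4: ok.
bcb: 3b undefined. 3b->0: no, aabcb/aaaaa meet in 0. 3b->1: no, b/bcba meet in 1. 3b->2: ok.
cbb: 2b undefined. 2b->0: ok.
babc: 2c undefined. 2c->0: ok.
bbac: 4c undefined. 4c->0: no, b/bbacba meet in 1. 4c->1: ok.
bcab: 4b undefined. 4b->0: no, b/bcabc meet in 1. 4b->1: no, b/cbaba meet in 1. 4b->2: ok.
cacc: 3c undefined. 3c->0: no, b/caccb meet in 1. 3c->1: no, cb/caccb meet in 2. 3c->2: ok.
bcbaa: 4a undefined. 4a->0: ok.
All examples now run through 5 states with every (state, symbol) defined. Accept strings end in {1,2,3}, Reject strings end in {0,4}; accept={1,2,3}.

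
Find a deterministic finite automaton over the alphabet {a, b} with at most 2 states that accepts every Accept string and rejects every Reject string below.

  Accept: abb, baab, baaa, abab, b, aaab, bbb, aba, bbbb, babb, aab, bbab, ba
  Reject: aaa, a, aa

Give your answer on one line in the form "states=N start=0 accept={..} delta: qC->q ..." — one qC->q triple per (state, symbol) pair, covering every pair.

State merging on the prefix tree: take the shortest (then alphabetical) example prefix whose next move is undefined and point that move at state 0, else 1, else 2, ...; a target is out if some Accept/Reject pair would then sit in one state with the same input left (inseparable). If every existing state is out, open a new one.
a: 0a undefined. 0a->0: ok.
b: 0b undefined. 0b->0: no, abb/aaa meet in 0. Open state 1: 0b->1.
ba: 1a undefined. 1a->0: no, baaa/aaa meet in 0. 1a->1: ok.
bb: 1b undefined. 1b->0: no, abb/aaa meet in 0. 1b->1: ok.
All examples now run through 2 states with every (state, symbol) defined. Accept strings end in {1}, Reject strings end in {0}; accept={1}.

states=2 start=0 accept={1} delta: 0a->0 0b->1 1a->1 1b->1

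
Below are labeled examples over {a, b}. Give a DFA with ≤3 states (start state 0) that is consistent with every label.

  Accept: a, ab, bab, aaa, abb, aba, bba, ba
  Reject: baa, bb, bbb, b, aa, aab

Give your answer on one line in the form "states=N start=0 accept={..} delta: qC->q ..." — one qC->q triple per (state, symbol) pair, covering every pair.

Grow the machine one transition at a time. Run the examples from 0; the earliest place one falls off (shortest prefix, ties alphabetical) gets sent to the lowest-numbered state that keeps every Accept/Reject pair distinguishable — a pair clashes when both reach the same state with identical unread suffix — and to a fresh state only if none does.
a: 0a undefined. 0a->0: no, a/aa meet in 0. Open state 1: 0a->1.
b: 0b undefined. 0b->0: ok.
aa: 1a undefined. 1a->0: ok.
ab: 1b undefined. 1b->0: no, ab/baa meet in 0. 1b->1: no, aba/baa meet in 0. Open state 2: 1b->2.
aba: 2a undefined. 2a->0: no, aba/baa meet in 0. 2a->1: ok.
abb: 2b undefined. 2b->0: no, abb/baa meet in 0. 2b->1: ok.
All examples now run through 3 states with every (state, symbol) defined. Accept strings end in {1,2}, Reject strings end in {0}; accept={1,2}.

states=3 start=0 accept={1,2} delta: 0a->1 0b->0 1a->0 1b->2 2a->1 2b->1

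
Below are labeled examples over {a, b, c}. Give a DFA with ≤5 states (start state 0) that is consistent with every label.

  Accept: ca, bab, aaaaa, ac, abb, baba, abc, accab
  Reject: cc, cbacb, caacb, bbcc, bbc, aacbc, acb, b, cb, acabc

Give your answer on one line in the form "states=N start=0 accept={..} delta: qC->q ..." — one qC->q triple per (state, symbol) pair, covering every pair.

states=4 start=0 accept={0,2} delta: 0a->0 0b->1 0c->2 1a->1 1b->2 1c->0 2a->2 2b->3 2c->3 3a->1 3b->1 3c->1

Fold the examples into a partial DFA from state 0: repeatedly fix the first undefined (state, symbol) met by the shortest-then-alphabetical prefix, trying targets in increasing order and rejecting any under which an Accept and a Reject string meet in one state with the same remainder; add a state when all current targets are rejected. Accepting states are where Accept strings end.
a: 0a undefined. 0a->0: ok.
b: 0b undefined. 0b->0: no, bab/b meet in 0. Open state 1: 0b->1.
c: 0c undefined. 0c->0: no, ca/cc meet in 0. 0c->1: no, ac/b meet in 1. Open state 2: 0c->2.
ba: 1a undefined. 1a->0: no, bab/b meet in 1. 1a->1: ok.
bb: 1b undefined. 1b->0: no, ac/bbc meet in 2. 1b->1: no, bab/b meet in 1. 1b->2: ok.
ca: 2a undefined. 2a->0: no, abc/acabc meet in 1 with "c" left. 2a->1: no, ca/b meet in 1. 2a->2: ok.
cb: 2b undefined. 2b->0: no, ca/aacbc meet in 2. 2b->1: no, abc/aacbc meet in 1 with "c" left. 2b->2: no, ca/acb meet in 2. Open state 3: 2b->3.
cc: 2c undefined. 2c->0: no, ca/bbcc meet in 2. 2c->1: no, ca/caacb meet in 2. 2c->2: no, ca/cc meet in 2. 2c->3: ok.
abc: 1c undefined. 1c->0: ok.
cba: 3a undefined. 3a->0: no, accab/b meet in 1. 3a->1: ok.
bbcc: 3c undefined. 3c->0: no, aaaaa/bbcc meet in 0. 3c->1: ok.
caacb: 3b undefined. 3b->0: no, aaaaa/caacb meet in 0. 3b->1: ok.
All examples now run through 4 states with every (state, symbol) defined. Accept strings end in {0,2}, Reject strings end in {1,3}; accept={0,2}.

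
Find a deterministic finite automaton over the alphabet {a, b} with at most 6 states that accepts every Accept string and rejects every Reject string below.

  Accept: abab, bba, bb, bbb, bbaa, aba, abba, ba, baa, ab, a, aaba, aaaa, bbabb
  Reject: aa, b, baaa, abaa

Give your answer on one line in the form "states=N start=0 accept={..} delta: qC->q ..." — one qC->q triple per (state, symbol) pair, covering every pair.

Fold the examples into a partial DFA from state 0: repeatedly fix the first undefined (state, symbol) met by the shortest-then-alphabetical prefix, trying targets in increasing order and rejecting any under which an Accept and a Reject string meet in one state with the same remainder; add a state when all current targets are rejected. Accepting states are where Accept strings end.
a: 0a undefined. 0a->0: no, baa/abaa meet in 0 with "baa" left. Open state 1: 0a->1.
b: 0b undefined. 0b->0: no, bb/b meet in 0. 0b->1: no, bbaa/abaa meet in 1 with "baa" left. Open state 2: 0b->2.
aa: 1a undefined. 1a->0: no, aaaa/aa meet in 0. 1a->1: no, a/aa meet in 1. 1a->2: ok.
ab: 1b undefined. 1b->0: ok.
ba: 2a undefined. 2a->0: ok.
bb: 2b undefined. 2b->0: no, bbb/aa meet in 2. 2b->1: no, bba/aa meet in 2. 2b->2: no, bb/aa meet in 2. Open state 3: 2b->3.
bba: 3a undefined. 3a->0: ok.
bbb: 3b undefined. 3b->0: ok.
All examples now run through 4 states with every (state, symbol) defined. Accept strings end in {0,1,3}, Reject strings end in {2}; accept={0,1,3}.

states=4 start=0 accept={0,1,3} delta: 0a->1 0b->2 1a->2 1b->0 2a->0 2b->3 3a->0 3b->0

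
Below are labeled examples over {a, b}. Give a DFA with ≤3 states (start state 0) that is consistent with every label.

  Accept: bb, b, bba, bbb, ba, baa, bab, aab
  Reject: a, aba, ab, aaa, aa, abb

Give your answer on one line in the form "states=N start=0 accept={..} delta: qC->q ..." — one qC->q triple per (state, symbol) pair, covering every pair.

Fold the examples into a partial DFA from state 0: repeatedly fix the first undefined (state, symbol) met by the shortest-then-alphabetical prefix, trying targets in increasing order and rejecting any under which an Accept and a Reject string meet in one state with the same remainder; add a state when all current targets are rejected. Accepting states are where Accept strings end.
a: 0a undefined. 0a->0: no, bb/abb meet in 0 with "bb" left. Open state 1: 0a->1.
b: 0b undefined. 0b->0: no, bba/a meet in 1. 0b->1: no, bb/ab meet in 1 with "b" left. Open state 2: 0b->2.
aa: 1a undefined. 1a->0: ok.
ab: 1b undefined. 1b->0: no, b/abb meet in 2. 1b->1: ok.
ba: 2a undefined. 2a->0: no, ba/aba meet in 0. 2a->1: no, ba/a meet in 1. 2a->2: ok.
bb: 2b undefined. 2b->0: no, bb/aba meet in 0. 2b->1: no, bb/a meet in 1. 2b->2: ok.
All examples now run through 3 states with every (state, symbol) defined. Accept strings end in {2}, Reject strings end in {0,1}; accept={2}.

states=3 start=0 accept={2} delta: 0a->1 0b->2 1a->0 1b->1 2a->2 2b->2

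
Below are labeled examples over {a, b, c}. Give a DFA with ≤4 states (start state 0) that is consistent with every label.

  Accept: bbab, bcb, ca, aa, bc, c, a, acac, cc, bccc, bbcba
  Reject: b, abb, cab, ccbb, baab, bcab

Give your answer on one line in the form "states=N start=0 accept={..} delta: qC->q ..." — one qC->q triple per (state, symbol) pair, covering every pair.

Fold the examples into a partial DFA from state 0: repeatedly fix the first undefined (state, symbol) met by the shortest-then-alphabetical prefix, trying targets in increasing order and rejecting any under which an Accept and a Reject string meet in one state with the same remainder; add a state when all current targets are rejected. Accepting states are where Accept strings end.
a: 0a undefined. 0a->0: ok.
b: 0b undefined. 0b->0: no, bbab/b meet in 0. Open state 1: 0b->1.
c: 0c undefined. 0c->0: ok.
ba: 1a undefined. 1a->0: ok.
bb: 1b undefined. 1b->0: no, bbab/b meet in 1. 1b->1: no, bbab/b meet in 1. Open state 2: 1b->2.
bc: 1c undefined. 1c->0: no, bcb/b meet in 1. 1c->1: no, bcb/abb meet in 2. 1c->2: no, bbab/bcab meet in 2 with "ab" left. Open state 3: 1c->3.
bba: 2a undefined. 2a->0: no, bbab/b meet in 1. 2a->1: no, bbab/abb meet in 2. 2a->2: ok.
bbc: 2c undefined. 2c->0: ok.
bca: 3a undefined. 3a->0: ok.
bcb: 3b undefined. 3b->0: ok.
bcc: 3c undefined. 3c->0: ok.
bbab: 2b undefined. 2b->0: ok.
All examples now run through 4 states with every (state, symbol) defined. Accept strings end in {0,3}, Reject strings end in {1,2}; accept={0,3}.

states=4 start=0 accept={0,3} delta: 0a->0 0b->1 0c->0 1a->0 1b->2 1c->3 2a->2 2b->0 2c->0 3a->0 3b->0 3c->0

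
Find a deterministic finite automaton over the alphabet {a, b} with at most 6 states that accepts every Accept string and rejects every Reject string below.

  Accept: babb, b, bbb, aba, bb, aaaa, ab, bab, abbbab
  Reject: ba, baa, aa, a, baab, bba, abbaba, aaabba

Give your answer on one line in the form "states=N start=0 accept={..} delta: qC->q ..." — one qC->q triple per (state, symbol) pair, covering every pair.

Fold the examples into a partial DFA from state 0: repeatedly fix the first undefined (state, symbol) met by the shortest-then-alphabetical prefix, trying targets in increasing order and rejecting any under which an Accept and a Reject string meet in one state with the same remainder; add a state when all current targets are rejected. Accepting states are where Accept strings end.
a: 0a undefined. 0a->0: no, aba/ba meet in 0 with "ba" left. Open state 1: 0a->1.
b: 0b undefined. 0b->0: ok.
aa: 1a undefined. 1a->0: no, b/baa meet in 0. 1a->1: no, aaaa/ba meet in 1. Open state 2: 1a->2.
ab: 1b undefined. 1b->0: no, aba/ba meet in 1. 1b->1: no, babb/ba meet in 1. 1b->2: no, babb/baab meet in 2 with "b" left. Open state 3: 1b->3.
aaa: 2a undefined. 2a->0: no, aaaa/ba meet in 1. 2a->1: no, aaaa/baa meet in 2. 2a->2: no, aaaa/baa meet in 2. 2a->3: ok.
aba: 3a undefined. 3a->0: ok.
abb: 3b undefined. 3b->0: no, babb/abbaba meet in 0. 3b->1: no, babb/ba meet in 1. 3b->2: no, babb/baa meet in 2. 3b->3: no, b/aaabba meet in 0. Open state 4: 3b->4.
abba: 4a undefined. 4a->0: ok.
abbb: 4b undefined. 4b->0: ok.
baab: 2b undefined. 2b->0: no, b/baab meet in 0. 2b->1: ok.
All examples now run through 5 states with every (state, symbol) defined. Accept strings end in {0,3,4}, Reject strings end in {1,2}; accept={0,3,4}.

states=5 start=0 accept={0,3,4} delta: 0a->1 0b->0 1a->2 1b->3 2a->3 2b->1 3a->0 3b->4 4a->0 4b->0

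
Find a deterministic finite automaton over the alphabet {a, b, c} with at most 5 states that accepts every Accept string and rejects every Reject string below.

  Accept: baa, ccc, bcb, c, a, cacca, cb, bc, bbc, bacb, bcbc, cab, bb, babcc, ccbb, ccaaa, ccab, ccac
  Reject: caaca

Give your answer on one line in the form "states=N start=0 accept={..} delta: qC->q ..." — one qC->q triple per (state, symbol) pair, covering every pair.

states=4 start=0 accept={0,1,2} delta: 0a->0 0b->0 0c->1 1a->1 1b->0 1c->2 2a->3 2b->0 2c->0 3a->0 3b->0 3c->0

State merging on the prefix tree: take the shortest (then alphabetical) example prefix whose next move is undefined and point that move at state 0, else 1, else 2, ...; a target is out if some Accept/Reject pair would then sit in one state with the same input left (inseparable). If every existing state is out, open a new one.
a: 0a undefined. 0a->0: ok.
b: 0b undefined. 0b->0: ok.
c: 0c undefined. 0c->0: no, baa/caaca meet in 0. Open state 1: 0c->1.
ca: 1a undefined. 1a->0: no, baa/caaca meet in 0. 1a->1: ok.
cb: 1b undefined. 1b->0: ok.
cc: 1c undefined. 1c->0: no, baa/caaca meet in 0. 1c->1: no, ccc/caaca meet in 1. Open state 2: 1c->2.
cca: 2a undefined. 2a->0: no, baa/caaca meet in 0. 2a->1: no, c/caaca meet in 1. 2a->2: no, babcc/caaca meet in 2. Open state 3: 2a->3.
ccb: 2b undefined. 2b->0: ok.
ccc: 2c undefined. 2c->0: ok.
ccaa: 3a undefined. 3a->0: ok.
ccab: 3b undefined. 3b->0: ok.
ccac: 3c undefined. 3c->0: ok.
All examples now run through 4 states with every (state, symbol) defined. Accept strings end in {0,1,2}, Reject strings end in {3}; accept={0,1,2}.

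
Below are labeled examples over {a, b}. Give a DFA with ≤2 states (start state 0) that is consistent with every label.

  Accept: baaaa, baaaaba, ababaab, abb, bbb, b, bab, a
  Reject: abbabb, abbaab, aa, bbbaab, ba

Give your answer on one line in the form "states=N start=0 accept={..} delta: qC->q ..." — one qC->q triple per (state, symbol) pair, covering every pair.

states=2 start=0 accept={1} delta: 0a->1 0b->1 1a->0 1b->0

State merging on the prefix tree: take the shortest (then alphabetical) example prefix whose next move is undefined and point that move at state 0, else 1, else 2, ...; a target is out if some Accept/Reject pair would then sit in one state with the same input left (inseparable). If every existing state is out, open a new one.
a: 0a undefined. 0a->0: no, a/aa meet in 0. Open state 1: 0a->1.
b: 0b undefined. 0b->0: no, a/ba meet in 1. 0b->1: ok.
aa: 1a undefined. 1a->0: ok.
ab: 1b undefined. 1b->0: ok.
All examples now run through 2 states with every (state, symbol) defined. Accept strings end in {1}, Reject strings end in {0}; accept={1}.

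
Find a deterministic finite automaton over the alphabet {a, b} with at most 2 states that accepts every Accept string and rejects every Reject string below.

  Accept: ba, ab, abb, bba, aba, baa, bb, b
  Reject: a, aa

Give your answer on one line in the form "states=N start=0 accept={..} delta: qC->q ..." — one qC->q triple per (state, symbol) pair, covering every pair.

Grow the machine one transition at a time. Run the examples from 0; the earliest place one falls off (shortest prefix, ties alphabetical) gets sent to the lowest-numbered state that keeps every Accept/Reject pair distinguishable — a pair clashes when both reach the same state with identical unread suffix — and to a fresh state only if none does.
a: 0a undefined. 0a->0: ok.
b: 0b undefined. 0b->0: no, ba/a meet in 0. Open state 1: 0b->1.
ba: 1a undefined. 1a->0: no, ba/a meet in 0. 1a->1: ok.
bb: 1b undefined. 1b->0: no, abb/a meet in 0. 1b->1: ok.
All examples now run through 2 states with every (state, symbol) defined. Accept strings end in {1}, Reject strings end in {0}; accept={1}.

states=2 start=0 accept={1} delta: 0a->0 0b->1 1a->1 1b->1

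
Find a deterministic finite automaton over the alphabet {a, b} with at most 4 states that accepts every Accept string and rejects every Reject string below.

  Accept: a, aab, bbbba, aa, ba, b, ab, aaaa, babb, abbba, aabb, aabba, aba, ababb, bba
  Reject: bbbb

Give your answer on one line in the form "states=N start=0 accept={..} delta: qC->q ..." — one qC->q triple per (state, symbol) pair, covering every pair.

states=4 start=0 accept={0,1,2} delta: 0a->0 0b->1 1a->0 1b->2 2a->0 2b->3 3a->0 3b->3

State merging on the prefix tree: take the shortest (then alphabetical) example prefix whose next move is undefined and point that move at state 0, else 1, else 2, ...; a target is out if some Accept/Reject pair would then sit in one state with the same input left (inseparable). If every existing state is out, open a new one.
a: 0a undefined. 0a->0: ok.
b: 0b undefined. 0b->0: no, a/bbbb meet in 0. Open state 1: 0b->1.
ba: 1a undefined. 1a->0: ok.
bb: 1b undefined. 1b->0: no, a/bbbb meet in 0. 1b->1: no, aab/bbbb meet in 1. Open state 2: 1b->2.
bba: 2a undefined. 2a->0: ok.
bbb: 2b undefined. 2b->0: no, aab/bbbb meet in 1. 2b->1: no, babb/bbbb meet in 2. 2b->2: no, babb/bbbb meet in 2. Open state 3: 2b->3.
bbbb: 3b undefined. 3b->0: no, a/bbbb meet in 0. 3b->1: no, aab/bbbb meet in 1. 3b->2: no, babb/bbbb meet in 2. 3b->3: ok.
abbba: 3a undefined. 3a->0: ok.
All examples now run through 4 states with every (state, symbol) defined. Accept strings end in {0,1,2}, Reject strings end in {3}; accept={0,1,2}.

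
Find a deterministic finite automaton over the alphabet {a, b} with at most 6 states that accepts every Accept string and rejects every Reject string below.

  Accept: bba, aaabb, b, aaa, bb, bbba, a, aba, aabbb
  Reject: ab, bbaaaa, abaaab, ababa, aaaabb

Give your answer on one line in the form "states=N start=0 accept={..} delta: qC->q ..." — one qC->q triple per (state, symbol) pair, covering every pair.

states=5 start=0 accept={0,1,3} delta: 0a->1 0b->0 1a->2 1b->2 2a->3 2b->0 3a->4 3b->3 4a->1 4b->1

Fold the examples into a partial DFA from state 0: repeatedly fix the first undefined (state, symbol) met by the shortest-then-alphabetical prefix, trying targets in increasing order and rejecting any under which an Accept and a Reject string meet in one state with the same remainder; add a state when all current targets are rejected. Accepting states are where Accept strings end.
a: 0a undefined. 0a->0: no, aaabb/aaaabb meet in 0 with "bb" left. Open state 1: 0a->1.
b: 0b undefined. 0b->0: ok.
aa: 1a undefined. 1a->0: no, b/bbaaaa meet in 0. 1a->1: no, bba/bbaaaa meet in 1. Open state 2: 1a->2.
ab: 1b undefined. 1b->0: no, bba/ababa meet in 1. 1b->1: no, bba/ab meet in 1. 1b->2: ok.
aaa: 2a undefined. 2a->0: no, bba/bbaaaa meet in 1. 2a->1: no, bba/ababa meet in 1. 2a->2: no, aaabb/aaaabb meet in 2 with "bb" left. Open state 3: 2a->3.
aab: 2b undefined. 2b->0: ok.
aaaa: 3a undefined. 3a->0: no, b/bbaaaa meet in 0. 3a->1: no, bba/bbaaaa meet in 1. 3a->2: no, b/aaaabb meet in 0. 3a->3: no, aaabb/aaaabb meet in 3 with "bb" left. Open state 4: 3a->4.
aaab: 3b undefined. 3b->0: no, bba/ababa meet in 1. 3b->1: no, aaabb/ab meet in 2. 3b->2: no, aaa/ababa meet in 3. 3b->3: ok.
aaaab: 4b undefined. 4b->0: no, b/aaaabb meet in 0. 4b->1: ok.
abaaa: 4a undefined. 4a->0: no, b/abaaab meet in 0. 4a->1: ok.
All examples now run through 5 states with every (state, symbol) defined. Accept strings end in {0,1,3}, Reject strings end in {2,4}; accept={0,1,3}.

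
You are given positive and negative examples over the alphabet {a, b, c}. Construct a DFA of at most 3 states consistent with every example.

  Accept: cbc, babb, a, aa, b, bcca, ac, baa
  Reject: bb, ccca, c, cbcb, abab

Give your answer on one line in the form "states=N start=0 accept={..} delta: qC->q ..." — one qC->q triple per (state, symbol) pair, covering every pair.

states=3 start=0 accept={1} delta: 0a->1 0b->1 0c->2 1a->1 1b->0 1c->1 2a->0 2b->1 2c->0

State merging on the prefix tree: take the shortest (then alphabetical) example prefix whose next move is undefined and point that move at state 0, else 1, else 2, ...; a target is out if some Accept/Reject pair would then sit in one state with the same input left (inseparable). If every existing state is out, open a new one.
a: 0a undefined. 0a->0: no, ac/c meet in 0 with "c" left. Open state 1: 0a->1.
b: 0b undefined. 0b->0: no, b/bb meet in 0. 0b->1: ok.
c: 0c undefined. 0c->0: no, a/ccca meet in 1. 0c->1: no, a/c meet in 1. Open state 2: 0c->2.
aa: 1a undefined. 1a->0: no, babb/bb meet in 1 with "b" left. 1a->1: ok.
ab: 1b undefined. 1b->0: ok.
ac: 1c undefined. 1c->0: no, ac/bb meet in 0. 1c->1: ok.
cb: 2b undefined. 2b->0: no, cbc/c meet in 2. 2b->1: ok.
cc: 2c undefined. 2c->0: ok.
ccca: 2a undefined. 2a->0: ok.
All examples now run through 3 states with every (state, symbol) defined. Accept strings end in {1}, Reject strings end in {0,2}; accept={1}.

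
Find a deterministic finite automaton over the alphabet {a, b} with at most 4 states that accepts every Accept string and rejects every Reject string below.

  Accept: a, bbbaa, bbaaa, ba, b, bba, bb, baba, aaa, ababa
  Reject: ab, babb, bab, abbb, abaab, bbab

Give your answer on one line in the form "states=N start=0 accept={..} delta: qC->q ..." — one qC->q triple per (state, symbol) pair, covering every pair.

states=3 start=0 accept={0,1} delta: 0a->1 0b->0 1a->0 1b->2 2a->0 2b->2

Grow the machine one transition at a time. Run the examples from 0; the earliest place one falls off (shortest prefix, ties alphabetical) gets sent to the lowest-numbered state that keeps every Accept/Reject pair distinguishable — a pair clashes when both reach the same state with identical unread suffix — and to a fresh state only if none does.
a: 0a undefined. 0a->0: no, b/ab meet in 0 with "b" left. Open state 1: 0a->1.
b: 0b undefined. 0b->0: ok.
aa: 1a undefined. 1a->0: ok.
ab: 1b undefined. 1b->0: no, bbbaa/ab meet in 0. 1b->1: no, a/ab meet in 1. Open state 2: 1b->2.
aba: 2a undefined. 2a->0: ok.
abb: 2b undefined. 2b->0: no, bbbaa/babb meet in 0. 2b->1: no, a/babb meet in 1. 2b->2: ok.
All examples now run through 3 states with every (state, symbol) defined. Accept strings end in {0,1}, Reject strings end in {2}; accept={0,1}.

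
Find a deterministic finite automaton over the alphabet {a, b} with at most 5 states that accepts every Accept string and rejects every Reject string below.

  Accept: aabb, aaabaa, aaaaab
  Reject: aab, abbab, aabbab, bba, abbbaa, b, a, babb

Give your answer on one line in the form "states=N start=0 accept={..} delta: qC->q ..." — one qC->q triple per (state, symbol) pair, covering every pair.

Grow the machine one transition at a time. Run the examples from 0; the earliest place one falls off (shortest prefix, ties alphabetical) gets sent to the lowest-numbered state that keeps every Accept/Reject pair distinguishable — a pair clashes when both reach the same state with identical unread suffix — and to a fresh state only if none does.
a: 0a undefined. 0a->0: no, aaaaab/aab meet in 0 with "b" left. Open state 1: 0a->1.
b: 0b undefined. 0b->0: ok.
aa: 1a undefined. 1a->0: no, aabb/aab meet in 0. 1a->1: no, aabb/babb meet in 1 with "bb" left. Open state 2: 1a->2.
ab: 1b undefined. 1b->0: ok.
aaa: 2a undefined. 2a->0: no, aaabaa/abbbaa meet in 2. 2a->1: no, aaabaa/abbbaa meet in 2. 2a->2: no, aaaaab/aab meet in 2 with "b" left. Open state 3: 2a->3.
aab: 2b undefined. 2b->0: no, aabb/aab meet in 0. 2b->1: no, aabb/abbab meet in 0. 2b->2: no, aabb/aab meet in 2. 2b->3: ok.
aaaa: 3a undefined. 3a->0: no, aaaaab/abbab meet in 0. 3a->1: no, aaaaab/aab meet in 3. 3a->2: ok.
aaab: 3b undefined. 3b->0: no, aabb/abbab meet in 0. 3b->1: no, aabb/bba meet in 1. 3b->2: no, aabb/aabbab meet in 2. 3b->3: no, aabb/aab meet in 3. Open state 4: 3b->4.
aaaba: 4a undefined. 4a->0: no, aaabaa/bba meet in 1. 4a->1: no, aaabaa/abbbaa meet in 2. 4a->2: no, aaabaa/aab meet in 3. 4a->3: no, aabb/aabbab meet in 4. 4a->4: ok.
aabbab: 4b undefined. 4b->0: ok.
All examples now run through 5 states with every (state, symbol) defined. Accept strings end in {4}, Reject strings end in {0,1,2,3}; accept={4}.

states=5 start=0 accept={4} delta: 0a->1 0b->0 1a->2 1b->0 2a->3 2b->3 3a->2 3b->4 4a->4 4b->0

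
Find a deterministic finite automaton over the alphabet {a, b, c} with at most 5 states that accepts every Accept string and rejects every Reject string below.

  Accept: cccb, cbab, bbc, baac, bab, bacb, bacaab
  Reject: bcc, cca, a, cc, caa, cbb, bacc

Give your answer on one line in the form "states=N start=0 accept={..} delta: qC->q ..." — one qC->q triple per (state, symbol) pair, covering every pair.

State merging on the prefix tree: take the shortest (then alphabetical) example prefix whose next move is undefined and point that move at state 0, else 1, else 2, ...; a target is out if some Accept/Reject pair would then sit in one state with the same input left (inseparable). If every existing state is out, open a new one.
a: 0a undefined. 0a->0: ok.
b: 0b undefined. 0b->0: no, bab/a meet in 0. Open state 1: 0b->1.
c: 0c undefined. 0c->0: ok.
ba: 1a undefined. 1a->0: no, baac/cca meet in 0. 1a->1: no, cbab/cbb meet in 1 with "b" left. Open state 2: 1a->2.
bb: 1b undefined. 1b->0: no, bbc/cca meet in 0. 1b->1: no, cccb/cbb meet in 1. 1b->2: ok.
bc: 1c undefined. 1c->0: ok.
baa: 2a undefined. 2a->0: no, baac/bcc meet in 0. 2a->1: no, baac/bcc meet in 0. 2a->2: ok.
bab: 2b undefined. 2b->0: no, cbab/bcc meet in 0. 2b->1: ok.
bac: 2c undefined. 2c->0: no, bbc/bcc meet in 0. 2c->1: no, bacb/cbb meet in 2. 2c->2: no, bbc/cbb meet in 2. Open state 3: 2c->3.
baca: 3a undefined. 3a->0: ok.
bacb: 3b undefined. 3b->0: no, bacb/bcc meet in 0. 3b->1: ok.
bacc: 3c undefined. 3c->0: ok.
All examples now run through 4 states with every (state, symbol) defined. Accept strings end in {1,3}, Reject strings end in {0,2}; accept={1,3}.

states=4 start=0 accept={1,3} delta: 0a->0 0b->1 0c->0 1a->2 1b->2 1c->0 2a->2 2b->1 2c->3 3a->0 3b->1 3c->0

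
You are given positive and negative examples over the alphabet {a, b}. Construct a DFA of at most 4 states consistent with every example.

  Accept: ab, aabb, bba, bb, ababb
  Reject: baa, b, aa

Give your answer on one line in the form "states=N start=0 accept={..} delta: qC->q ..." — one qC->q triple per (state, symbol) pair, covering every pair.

Fold the examples into a partial DFA from state 0: repeatedly fix the first undefined (state, symbol) met by the shortest-then-alphabetical prefix, trying targets in increasing order and rejecting any under which an Accept and a Reject string meet in one state with the same remainder; add a state when all current targets are rejected. Accepting states are where Accept strings end.
a: 0a undefined. 0a->0: no, ab/b meet in 0 with "b" left. Open state 1: 0a->1.
b: 0b undefined. 0b->0: no, bb/b meet in 0. 0b->1: ok.
aa: 1a undefined. 1a->0: ok.
ab: 1b undefined. 1b->0: no, ab/aa meet in 0. 1b->1: no, ab/baa meet in 1. Open state 2: 1b->2.
aba: 2a undefined. 2a->0: no, bba/aa meet in 0. 2a->1: no, bba/baa meet in 1. 2a->2: ok.
abab: 2b undefined. 2b->0: no, ababb/baa meet in 1. 2b->1: ok.
All examples now run through 3 states with every (state, symbol) defined. Accept strings end in {2}, Reject strings end in {0,1}; accept={2}.

states=3 start=0 accept={2} delta: 0a->1 0b->1 1a->0 1b->2 2a->2 2b->1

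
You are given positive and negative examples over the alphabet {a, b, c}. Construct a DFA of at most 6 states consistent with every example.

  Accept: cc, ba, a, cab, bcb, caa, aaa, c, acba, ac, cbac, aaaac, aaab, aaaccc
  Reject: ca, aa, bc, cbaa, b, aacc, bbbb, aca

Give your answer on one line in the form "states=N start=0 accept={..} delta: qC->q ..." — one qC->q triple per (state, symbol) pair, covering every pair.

State merging on the prefix tree: take the shortest (then alphabetical) example prefix whose next move is undefined and point that move at state 0, else 1, else 2, ...; a target is out if some Accept/Reject pair would then sit in one state with the same input left (inseparable). If every existing state is out, open a new one.
a: 0a undefined. 0a->0: no, cc/aacc meet in 0 with "cc" left. Open state 1: 0a->1.
b: 0b undefined. 0b->0: no, c/bc meet in 0 with "c" left. 0b->1: no, ba/aa meet in 1 with "a" left. Open state 2: 0b->2.
c: 0c undefined. 0c->0: no, a/ca meet in 1. 0c->1: ok.
aa: 1a undefined. 1a->0: no, cc/aacc meet in 1 with "c" left. 1a->1: no, a/ca meet in 1. 1a->2: ok.
ac: 1c undefined. 1c->0: no, a/aca meet in 1. 1c->1: ok.
ba: 2a undefined. 2a->0: no, aaab/ca meet in 2. 2a->1: no, aaaac/bc meet in 2 with "c" left. 2a->2: no, ba/ca meet in 2. Open state 3: 2a->3.
bb: 2b undefined. 2b->0: no, cab/bbbb meet in 0. 2b->1: ok.
bc: 2c undefined. 2c->0: no, cc/aacc meet in 1. 2c->1: no, cc/bc meet in 1. 2c->2: ok.
cb: 1b undefined. 1b->0: ok.
aaaa: 3a undefined. 3a->0: ok.
aaab: 3b undefined. 3b->0: ok.
aaac: 3c undefined. 3c->0: ok.
All examples now run through 4 states with every (state, symbol) defined. Accept strings end in {0,1,3}, Reject strings end in {2}; accept={0,1,3}.

states=4 start=0 accept={0,1,3} delta: 0a->1 0b->2 0c->1 1a->2 1b->0 1c->1 2a->3 2b->1 2c->2 3a->0 3b->0 3c->0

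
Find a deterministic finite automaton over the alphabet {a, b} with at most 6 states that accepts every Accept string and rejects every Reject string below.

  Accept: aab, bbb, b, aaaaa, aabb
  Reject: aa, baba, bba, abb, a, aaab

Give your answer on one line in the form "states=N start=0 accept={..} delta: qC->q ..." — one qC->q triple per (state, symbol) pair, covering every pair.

State merging on the prefix tree: take the shortest (then alphabetical) example prefix whose next move is undefined and point that move at state 0, else 1, else 2, ...; a target is out if some Accept/Reject pair would then sit in one state with the same input left (inseparable). If every existing state is out, open a new one.
a: 0a undefined. 0a->0: no, aab/aaab meet in 0 with "b" left. Open state 1: 0a->1.
b: 0b undefined. 0b->0: ok.
aa: 1a undefined. 1a->0: no, aab/aa meet in 0. 1a->1: no, aab/aaab meet in 1 with "b" left. Open state 2: 1a->2.
ab: 1b undefined. 1b->0: no, bbb/abb meet in 0. 1b->1: ok.
aaa: 2a undefined. 2a->0: no, bbb/aaab meet in 0. 2a->1: no, aaaaa/bba meet in 1. 2a->2: no, aab/aaab meet in 2 with "b" left. Open state 3: 2a->3.
aab: 2b undefined. 2b->0: ok.
aaaa: 3a undefined. 3a->0: no, aaaaa/bba meet in 1. 3a->1: no, aaaaa/aa meet in 2. 3a->2: ok.
aaab: 3b undefined. 3b->0: no, aab/aaab meet in 0. 3b->1: ok.
All examples now run through 4 states with every (state, symbol) defined. Accept strings end in {0,3}, Reject strings end in {1,2}; accept={0,3}.

states=4 start=0 accept={0,3} delta: 0a->1 0b->0 1a->2 1b->1 2a->3 2b->0 3a->2 3b->1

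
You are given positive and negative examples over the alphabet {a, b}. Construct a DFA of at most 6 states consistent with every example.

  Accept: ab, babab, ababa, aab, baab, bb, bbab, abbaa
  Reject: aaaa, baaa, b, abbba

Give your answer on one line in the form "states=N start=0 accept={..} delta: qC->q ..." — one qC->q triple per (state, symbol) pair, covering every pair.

Fold the examples into a partial DFA from state 0: repeatedly fix the first undefined (state, symbol) met by the shortest-then-alphabetical prefix, trying targets in increasing order and rejecting any under which an Accept and a Reject string meet in one state with the same remainder; add a state when all current targets are rejected. Accepting states are where Accept strings end.
a: 0a undefined. 0a->0: no, ab/b meet in 0 with "b" left. Open state 1: 0a->1.
b: 0b undefined. 0b->0: no, bb/b meet in 0. 0b->1: ok.
aa: 1a undefined. 1a->0: no, babab/b meet in 1. 1a->1: ok.
ab: 1b undefined. 1b->0: no, ababa/aaaa meet in 1. 1b->1: no, ab/aaaa meet in 1. Open state 2: 1b->2.
aba: 2a undefined. 2a->0: no, babab/aaaa meet in 1. 2a->1: no, ababa/aaaa meet in 1. 2a->2: ok.
abb: 2b undefined. 2b->0: no, ababa/aaaa meet in 1. 2b->1: no, ab/abbba meet in 2. 2b->2: no, ab/abbba meet in 2. Open state 3: 2b->3.
abba: 3a undefined. 3a->0: no, abbaa/aaaa meet in 1. 3a->1: no, ababa/aaaa meet in 1. 3a->2: ok.
abbb: 3b undefined. 3b->0: ok.
All examples now run through 4 states with every (state, symbol) defined. Accept strings end in {2,3}, Reject strings end in {1}; accept={2,3}.

states=4 start=0 accept={2,3} delta: 0a->1 0b->1 1a->1 1b->2 2a->2 2b->3 3a->2 3b->0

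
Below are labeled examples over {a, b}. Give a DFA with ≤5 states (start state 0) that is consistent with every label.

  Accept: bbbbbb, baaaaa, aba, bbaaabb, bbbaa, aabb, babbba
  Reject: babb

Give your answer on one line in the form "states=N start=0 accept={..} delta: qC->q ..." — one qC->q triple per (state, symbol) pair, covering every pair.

states=4 start=0 accept={0,1,2} delta: 0a->0 0b->1 1a->1 1b->2 2a->0 2b->3 3a->0 3b->0

Grow the machine one transition at a time. Run the examples from 0; the earliest place one falls off (shortest prefix, ties alphabetical) gets sent to the lowest-numbered state that keeps every Accept/Reject pair distinguishable — a pair clashes when both reach the same state with identical unread suffix — and to a fresh state only if none does.
a: 0a undefined. 0a->0: ok.
b: 0b undefined. 0b->0: no, bbbbbb/babb meet in 0. Open state 1: 0b->1.
ba: 1a undefined. 1a->0: no, aabb/babb meet in 1 with "b" left. 1a->1: ok.
bb: 1b undefined. 1b->0: no, baaaaa/babb meet in 1. 1b->1: no, bbbbbb/babb meet in 1. Open state 2: 1b->2.
bba: 2a undefined. 2a->0: ok.
bbb: 2b undefined. 2b->0: no, bbbbbb/babb meet in 0. 2b->1: no, baaaaa/babb meet in 1. 2b->2: no, bbbbbb/babb meet in 2. Open state 3: 2b->3.
bbba: 3a undefined. 3a->0: ok.
bbbb: 3b undefined. 3b->0: ok.
All examples now run through 4 states with every (state, symbol) defined. Accept strings end in {0,1,2}, Reject strings end in {3}; accept={0,1,2}.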